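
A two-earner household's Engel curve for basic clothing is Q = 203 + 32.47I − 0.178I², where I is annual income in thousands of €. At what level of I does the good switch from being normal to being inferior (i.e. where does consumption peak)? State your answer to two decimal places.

91.21

dQ/dI = 32.47 − 0.356I.
The good is inferior where dQ/dI < 0. Setting dQ/dI = 0 gives I = 32.47 / 0.356 = 91.21.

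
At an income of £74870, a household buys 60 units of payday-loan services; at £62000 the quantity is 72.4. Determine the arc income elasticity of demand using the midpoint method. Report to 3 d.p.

ΔQ = 72.4 − 60 = 12.4; midpoint Q̄ = (60 + 72.4)/2 = 66.2.
ΔI = 62000 − 74870 = -12870; midpoint Ī = (74870 + 62000)/2 = 68435.
η = (ΔQ/Q̄) ÷ (ΔI/Ī) = (12.4/66.2) ÷ (-12870/68435) = -0.996.

-0.996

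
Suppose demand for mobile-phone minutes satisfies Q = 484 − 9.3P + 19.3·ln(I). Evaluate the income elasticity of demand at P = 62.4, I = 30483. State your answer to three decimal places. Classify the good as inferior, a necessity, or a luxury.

At P = 62.4, I = 30483: Q = 102.951.
Holding P constant, ∂Q/∂I = 19.3/I = 0.00063314.
η_I = (∂Q/∂I)·(I/Q) = 0.00063314 × (30483/102.951) = 0.187.
Since 0 < η < 1, this is a necessity.

0.187 (necessity)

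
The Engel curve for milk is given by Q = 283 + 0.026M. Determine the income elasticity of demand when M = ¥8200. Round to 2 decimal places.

At M = 8200: Q = 496.200.
dQ/dM = 0.026.
η = (dQ/dM)·(M/Q) = 0.026 × (8200/496.200) = 0.43.

0.43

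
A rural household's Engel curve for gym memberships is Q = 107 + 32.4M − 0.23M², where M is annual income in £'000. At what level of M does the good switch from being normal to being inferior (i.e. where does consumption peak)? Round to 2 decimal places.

dQ/dM = 32.4 − 0.46M.
The good is inferior where dQ/dM < 0. Setting dQ/dM = 0 gives M = 32.4 / 0.46 = 70.43.

70.43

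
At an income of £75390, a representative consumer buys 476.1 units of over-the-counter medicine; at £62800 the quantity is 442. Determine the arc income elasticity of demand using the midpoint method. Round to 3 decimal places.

ΔQ = 442 − 476.1 = -34.1; midpoint Q̄ = (476.1 + 442)/2 = 459.05.
ΔI = 62800 − 75390 = -12590; midpoint Ī = (75390 + 62800)/2 = 69095.
η = (ΔQ/Q̄) ÷ (ΔI/Ī) = (-34.1/459.05) ÷ (-12590/69095) = 0.408.

0.408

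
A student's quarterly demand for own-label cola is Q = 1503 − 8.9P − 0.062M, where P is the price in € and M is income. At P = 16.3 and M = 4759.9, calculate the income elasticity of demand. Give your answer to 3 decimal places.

-0.278

At P = 16.3, M = 4759.9: Q = 1062.816.
Holding P constant, ∂Q/∂M = −0.062.
η_M = (∂Q/∂M)·(M/Q) = -0.062 × (4759.9/1062.816) = -0.278.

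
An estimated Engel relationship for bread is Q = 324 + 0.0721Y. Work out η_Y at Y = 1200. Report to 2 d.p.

0.21

At Y = 1200: Q = 410.520.
dQ/dY = 0.0721.
η = (dQ/dY)·(Y/Q) = 0.0721 × (1200/410.520) = 0.21.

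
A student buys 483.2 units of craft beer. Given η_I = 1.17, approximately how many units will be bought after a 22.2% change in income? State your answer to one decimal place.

608.7

%ΔQ ≈ η × %ΔI = 1.17 × 22.2% = 25.974%.
New Q ≈ 483.2 × (1 + 0.25974) = 608.7.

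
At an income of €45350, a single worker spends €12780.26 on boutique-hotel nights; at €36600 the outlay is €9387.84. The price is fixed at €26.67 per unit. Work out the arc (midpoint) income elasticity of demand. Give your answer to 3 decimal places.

With a constant price, Q₁ = 12780.26/26.67 = 479.200 and Q₂ = 9387.84/26.67 = 352.000 (equivalently, work directly with expenditure since P cancels).
Midpoint %ΔQ = (9387.84 − 12780.26)/11084.05 = -0.30606; midpoint %ΔI = (36600 − 45350)/40975 = -0.21354.
η = -0.30606 / -0.21354 = 1.433.

1.433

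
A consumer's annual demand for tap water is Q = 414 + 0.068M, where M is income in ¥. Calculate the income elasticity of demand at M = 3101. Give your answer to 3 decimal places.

At M = 3101: Q = 624.868.
dQ/dM = 0.068.
η = (dQ/dM)·(M/Q) = 0.068 × (3101/624.868) = 0.337.

0.337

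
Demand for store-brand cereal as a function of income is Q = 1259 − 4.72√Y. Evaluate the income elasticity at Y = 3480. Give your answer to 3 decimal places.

At Y = 3480: Q = 980.560.
dQ/dY = -4.72/(2√Y) = -0.0400057 at this income.
η = (dQ/dY)·(Y/Q) = -0.0400057 × (3480/980.560) = -0.142.

-0.142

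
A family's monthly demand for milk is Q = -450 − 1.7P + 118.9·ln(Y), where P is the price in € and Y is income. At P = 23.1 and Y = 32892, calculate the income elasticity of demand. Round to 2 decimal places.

0.16

At P = 23.1, Y = 32892: Q = 747.407.
Holding P constant, ∂Q/∂Y = 118.9/Y = 0.00361486.
η_Y = (∂Q/∂Y)·(Y/Q) = 0.00361486 × (32892/747.407) = 0.16.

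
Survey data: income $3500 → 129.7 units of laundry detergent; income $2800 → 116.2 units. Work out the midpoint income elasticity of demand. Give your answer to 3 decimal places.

ΔQ = 116.2 − 129.7 = -13.5; midpoint Q̄ = (129.7 + 116.2)/2 = 122.95.
ΔI = 2800 − 3500 = -700; midpoint Ī = (3500 + 2800)/2 = 3150.
η = (ΔQ/Q̄) ÷ (ΔI/Ī) = (-13.5/122.95) ÷ (-700/3150) = 0.494.

0.494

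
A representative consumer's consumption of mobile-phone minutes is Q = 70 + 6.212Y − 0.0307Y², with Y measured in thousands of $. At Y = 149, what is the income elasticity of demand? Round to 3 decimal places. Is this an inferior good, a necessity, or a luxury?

-1.393 (inferior good)

At Y = 149: Q = 314.0173.
dQ/dY = 6.212 − 0.0614Y = -2.93660.
η = (dQ/dY)·(Y/Q) = -2.93660 × (149/314.0173) = -1.393.
η < 0 ⇒ inferior good.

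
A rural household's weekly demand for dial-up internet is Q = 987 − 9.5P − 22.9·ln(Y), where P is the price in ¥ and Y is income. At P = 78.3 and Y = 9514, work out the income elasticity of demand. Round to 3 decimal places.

-0.686

At P = 78.3, Y = 9514: Q = 33.374.
Holding P constant, ∂Q/∂Y = -22.9/Y = -0.00240698.
η_Y = (∂Q/∂Y)·(Y/Q) = -0.00240698 × (9514/33.374) = -0.686.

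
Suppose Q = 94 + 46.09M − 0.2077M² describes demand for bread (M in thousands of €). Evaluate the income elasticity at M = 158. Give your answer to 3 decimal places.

At M = 158: Q = 2191.1972.
dQ/dM = 46.09 − 0.4154M = -19.54320.
η = (dQ/dM)·(M/Q) = -19.54320 × (158/2191.1972) = -1.409.

-1.409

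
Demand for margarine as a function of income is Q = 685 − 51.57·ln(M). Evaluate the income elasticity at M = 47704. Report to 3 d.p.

At M = 47704: Q = 129.448.
dQ/dM = -51.57/M = -0.00108104 at this income.
η = (dQ/dM)·(M/Q) = -0.00108104 × (47704/129.448) = -0.398.

-0.398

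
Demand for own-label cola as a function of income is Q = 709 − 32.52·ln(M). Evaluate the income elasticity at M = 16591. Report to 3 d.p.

-0.083

At M = 16591: Q = 393.016.
dQ/dM = -32.52/M = -0.0019601 at this income.
η = (dQ/dM)·(M/Q) = -0.0019601 × (16591/393.016) = -0.083.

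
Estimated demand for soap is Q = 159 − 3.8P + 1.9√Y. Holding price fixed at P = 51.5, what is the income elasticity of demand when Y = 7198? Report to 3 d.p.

0.647

At P = 51.5, Y = 7198: Q = 124.498.
Holding P constant, ∂Q/∂Y = 1.9/(2√Y) = 0.0111974.
η_Y = (∂Q/∂Y)·(Y/Q) = 0.0111974 × (7198/124.498) = 0.647.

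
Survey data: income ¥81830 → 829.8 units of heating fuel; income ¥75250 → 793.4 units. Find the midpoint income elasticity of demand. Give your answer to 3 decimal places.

ΔQ = 793.4 − 829.8 = -36.4; midpoint Q̄ = (829.8 + 793.4)/2 = 811.6.
ΔI = 75250 − 81830 = -6580; midpoint Ī = (81830 + 75250)/2 = 78540.
η = (ΔQ/Q̄) ÷ (ΔI/Ī) = (-36.4/811.6) ÷ (-6580/78540) = 0.535.

0.535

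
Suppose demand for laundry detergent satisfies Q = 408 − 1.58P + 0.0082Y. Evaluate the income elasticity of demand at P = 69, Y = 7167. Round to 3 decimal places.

0.164

At P = 69, Y = 7167: Q = 357.749.
Holding P constant, ∂Q/∂Y = 0.0082.
η_Y = (∂Q/∂Y)·(Y/Q) = 0.0082 × (7167/357.749) = 0.164.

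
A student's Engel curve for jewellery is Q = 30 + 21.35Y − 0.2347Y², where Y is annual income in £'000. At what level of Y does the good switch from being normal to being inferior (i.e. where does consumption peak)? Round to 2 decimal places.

45.48

dQ/dY = 21.35 − 0.4694Y.
The good is inferior where dQ/dY < 0. Setting dQ/dY = 0 gives Y = 21.35 / 0.4694 = 45.48.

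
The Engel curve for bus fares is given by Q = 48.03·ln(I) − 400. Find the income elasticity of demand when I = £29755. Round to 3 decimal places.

0.507

At I = 29755: Q = 94.745.
dQ/dI = 48.03/I = 0.00161418 at this income.
η = (dQ/dI)·(I/Q) = 0.00161418 × (29755/94.745) = 0.507.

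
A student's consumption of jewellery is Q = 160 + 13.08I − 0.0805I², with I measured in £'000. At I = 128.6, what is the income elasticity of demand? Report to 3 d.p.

At I = 128.6: Q = 510.7822.
dQ/dI = 13.08 − 0.161I = -7.62460.
η = (dQ/dI)·(I/Q) = -7.62460 × (128.6/510.7822) = -1.920.

-1.920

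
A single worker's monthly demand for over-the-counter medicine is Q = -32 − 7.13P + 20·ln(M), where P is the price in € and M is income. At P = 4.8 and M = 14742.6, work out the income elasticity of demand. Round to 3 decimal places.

At P = 4.8, M = 14742.6: Q = 125.746.
Holding P constant, ∂Q/∂M = 20/M = 0.00135661.
η_M = (∂Q/∂M)·(M/Q) = 0.00135661 × (14742.6/125.746) = 0.159.

0.159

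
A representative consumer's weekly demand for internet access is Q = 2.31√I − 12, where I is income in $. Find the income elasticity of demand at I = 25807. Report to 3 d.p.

0.517

At I = 25807: Q = 359.091.
dQ/dI = 2.31/(2√I) = 0.00718974 at this income.
η = (dQ/dI)·(I/Q) = 0.00718974 × (25807/359.091) = 0.517.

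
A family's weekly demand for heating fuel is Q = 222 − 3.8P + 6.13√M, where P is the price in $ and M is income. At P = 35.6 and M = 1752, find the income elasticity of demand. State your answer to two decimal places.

0.37

At P = 35.6, M = 1752: Q = 343.303.
Holding P constant, ∂Q/∂M = 6.13/(2√M) = 0.0732257.
η_M = (∂Q/∂M)·(M/Q) = 0.0732257 × (1752/343.303) = 0.37.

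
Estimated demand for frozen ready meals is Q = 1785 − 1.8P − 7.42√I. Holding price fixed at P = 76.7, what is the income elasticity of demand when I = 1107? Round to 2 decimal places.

At P = 76.7, I = 1107: Q = 1400.065.
Holding P constant, ∂Q/∂I = -7.42/(2√I) = -0.111506.
η_I = (∂Q/∂I)·(I/Q) = -0.111506 × (1107/1400.065) = -0.09.

-0.09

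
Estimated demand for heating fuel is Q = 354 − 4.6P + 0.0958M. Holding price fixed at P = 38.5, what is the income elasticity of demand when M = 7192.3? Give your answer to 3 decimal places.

At P = 38.5, M = 7192.3: Q = 865.922.
Holding P constant, ∂Q/∂M = 0.0958.
η_M = (∂Q/∂M)·(M/Q) = 0.0958 × (7192.3/865.922) = 0.796.

0.796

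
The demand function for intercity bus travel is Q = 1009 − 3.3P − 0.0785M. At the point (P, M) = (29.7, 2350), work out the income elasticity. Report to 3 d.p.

At P = 29.7, M = 2350: Q = 726.515.
Holding P constant, ∂Q/∂M = −0.0785.
η_M = (∂Q/∂M)·(M/Q) = -0.0785 × (2350/726.515) = -0.254.

-0.254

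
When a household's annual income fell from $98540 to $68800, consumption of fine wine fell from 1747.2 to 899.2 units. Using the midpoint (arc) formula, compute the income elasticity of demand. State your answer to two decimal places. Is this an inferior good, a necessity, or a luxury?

ΔQ = 899.2 − 1747.2 = -848; midpoint Q̄ = (1747.2 + 899.2)/2 = 1323.2.
ΔI = 68800 − 98540 = -29740; midpoint Ī = (98540 + 68800)/2 = 83670.
η = (ΔQ/Q̄) ÷ (ΔI/Ī) = (-848/1323.2) ÷ (-29740/83670) = 1.80.
η > 1 ⇒ luxury.

1.80 (luxury)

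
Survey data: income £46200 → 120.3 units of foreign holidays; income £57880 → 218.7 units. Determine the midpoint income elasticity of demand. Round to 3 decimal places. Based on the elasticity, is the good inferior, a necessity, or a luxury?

2.587 (luxury)

ΔQ = 218.7 − 120.3 = 98.4; midpoint Q̄ = (120.3 + 218.7)/2 = 169.5.
ΔI = 57880 − 46200 = 11680; midpoint Ī = (46200 + 57880)/2 = 52040.
η = (ΔQ/Q̄) ÷ (ΔI/Ī) = (98.4/169.5) ÷ (11680/52040) = 2.587.
η > 1 ⇒ luxury.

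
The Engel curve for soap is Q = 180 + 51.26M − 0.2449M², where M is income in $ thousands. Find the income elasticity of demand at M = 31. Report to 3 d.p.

0.729

At M = 31: Q = 1533.7111.
dQ/dM = 51.26 − 0.4898M = 36.07620.
η = (dQ/dM)·(M/Q) = 36.07620 × (31/1533.7111) = 0.729.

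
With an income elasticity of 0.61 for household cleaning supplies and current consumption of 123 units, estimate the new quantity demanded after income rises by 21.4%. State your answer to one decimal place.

139.1

%ΔQ ≈ η × %ΔI = 0.61 × 21.4% = 13.054%.
New Q ≈ 123 × (1 + 0.13054) = 139.1.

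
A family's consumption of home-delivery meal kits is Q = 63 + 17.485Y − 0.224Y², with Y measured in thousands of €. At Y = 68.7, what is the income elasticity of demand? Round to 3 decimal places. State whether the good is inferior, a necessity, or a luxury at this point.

At Y = 68.7: Q = 207.0089.
dQ/dY = 17.485 − 0.448Y = -13.29260.
η = (dQ/dY)·(Y/Q) = -13.29260 × (68.7/207.0089) = -4.411.
η < 0 ⇒ inferior good.

-4.411 (inferior good)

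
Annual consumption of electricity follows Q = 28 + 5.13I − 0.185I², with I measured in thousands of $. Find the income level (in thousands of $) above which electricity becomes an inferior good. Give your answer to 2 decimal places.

13.86

dQ/dI = 5.13 − 0.37I.
The good is inferior where dQ/dI < 0. Setting dQ/dI = 0 gives I = 5.13 / 0.37 = 13.86.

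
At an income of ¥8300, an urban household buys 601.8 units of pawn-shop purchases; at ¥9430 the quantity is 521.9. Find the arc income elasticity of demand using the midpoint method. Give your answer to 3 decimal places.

-1.116

ΔQ = 521.9 − 601.8 = -79.9; midpoint Q̄ = (601.8 + 521.9)/2 = 561.85.
ΔI = 9430 − 8300 = 1130; midpoint Ī = (8300 + 9430)/2 = 8865.
η = (ΔQ/Q̄) ÷ (ΔI/Ī) = (-79.9/561.85) ÷ (1130/8865) = -1.116.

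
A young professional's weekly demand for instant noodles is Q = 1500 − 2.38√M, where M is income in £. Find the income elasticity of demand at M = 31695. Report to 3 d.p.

At M = 31695: Q = 1076.286.
dQ/dM = -2.38/(2√M) = -0.00668423 at this income.
η = (dQ/dM)·(M/Q) = -0.00668423 × (31695/1076.286) = -0.197.

-0.197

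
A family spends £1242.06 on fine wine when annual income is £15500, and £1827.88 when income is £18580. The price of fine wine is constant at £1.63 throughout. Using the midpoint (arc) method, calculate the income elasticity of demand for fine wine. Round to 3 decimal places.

2.111

With a constant price, Q₁ = 1242.06/1.63 = 762.000 and Q₂ = 1827.88/1.63 = 1121.399 (equivalently, work directly with expenditure since P cancels).
Midpoint %ΔQ = (1827.88 − 1242.06)/1534.97 = 0.38165; midpoint %ΔI = (18580 − 15500)/17040 = 0.18075.
η = 0.38165 / 0.18075 = 2.111.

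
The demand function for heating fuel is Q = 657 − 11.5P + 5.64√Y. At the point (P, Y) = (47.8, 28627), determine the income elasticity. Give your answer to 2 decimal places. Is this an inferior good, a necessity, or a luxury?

At P = 47.8, Y = 28627: Q = 1061.561.
Holding P constant, ∂Q/∂Y = 5.64/(2√Y) = 0.0166671.
η_Y = (∂Q/∂Y)·(Y/Q) = 0.0166671 × (28627/1061.561) = 0.45.
Since 0 < η < 1, this is a necessity.

0.45 (necessity)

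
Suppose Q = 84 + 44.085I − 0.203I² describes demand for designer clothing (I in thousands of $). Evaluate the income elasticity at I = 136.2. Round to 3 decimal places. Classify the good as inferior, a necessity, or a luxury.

-0.657 (inferior good)

At I = 136.2: Q = 2322.6377.
dQ/dI = 44.085 − 0.406I = -11.21220.
η = (dQ/dI)·(I/Q) = -11.21220 × (136.2/2322.6377) = -0.657.
η < 0 ⇒ inferior good.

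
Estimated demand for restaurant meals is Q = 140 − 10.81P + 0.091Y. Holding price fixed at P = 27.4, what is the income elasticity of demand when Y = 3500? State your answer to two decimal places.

At P = 27.4, Y = 3500: Q = 162.306.
Holding P constant, ∂Q/∂Y = 0.091.
η_Y = (∂Q/∂Y)·(Y/Q) = 0.091 × (3500/162.306) = 1.96.

1.96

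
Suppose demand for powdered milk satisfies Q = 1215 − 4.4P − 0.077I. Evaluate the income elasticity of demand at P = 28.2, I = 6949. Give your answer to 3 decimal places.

-0.963

At P = 28.2, I = 6949: Q = 555.847.
Holding P constant, ∂Q/∂I = −0.077.
η_I = (∂Q/∂I)·(I/Q) = -0.077 × (6949/555.847) = -0.963.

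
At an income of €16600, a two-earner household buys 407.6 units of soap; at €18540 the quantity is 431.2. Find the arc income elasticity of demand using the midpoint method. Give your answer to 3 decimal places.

ΔQ = 431.2 − 407.6 = 23.6; midpoint Q̄ = (407.6 + 431.2)/2 = 419.4.
ΔI = 18540 − 16600 = 1940; midpoint Ī = (16600 + 18540)/2 = 17570.
η = (ΔQ/Q̄) ÷ (ΔI/Ī) = (23.6/419.4) ÷ (1940/17570) = 0.510.

0.510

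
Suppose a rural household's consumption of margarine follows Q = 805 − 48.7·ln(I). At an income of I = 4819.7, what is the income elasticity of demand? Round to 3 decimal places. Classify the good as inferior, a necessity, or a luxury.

At I = 4819.7: Q = 392.001.
dQ/dI = -48.7/I = -0.0101044 at this income.
η = (dQ/dI)·(I/Q) = -0.0101044 × (4819.7/392.001) = -0.124.
Since η < 0, the good is an inferior good.

-0.124 (inferior good)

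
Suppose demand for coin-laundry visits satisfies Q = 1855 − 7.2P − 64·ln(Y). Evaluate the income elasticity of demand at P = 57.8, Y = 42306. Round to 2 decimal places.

-0.08

At P = 57.8, Y = 42306: Q = 757.068.
Holding P constant, ∂Q/∂Y = -64/Y = -0.00151279.
η_Y = (∂Q/∂Y)·(Y/Q) = -0.00151279 × (42306/757.068) = -0.08.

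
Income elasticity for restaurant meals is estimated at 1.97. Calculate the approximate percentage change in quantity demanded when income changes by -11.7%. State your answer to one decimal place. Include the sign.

-23.0%

%ΔQ ≈ η × %ΔI = 1.97 × (-11.7%) = -23.0%.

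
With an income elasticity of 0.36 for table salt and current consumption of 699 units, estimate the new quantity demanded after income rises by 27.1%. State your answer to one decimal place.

%ΔQ ≈ η × %ΔI = 0.36 × 27.1% = 9.756%.
New Q ≈ 699 × (1 + 0.09756) = 767.2.

767.2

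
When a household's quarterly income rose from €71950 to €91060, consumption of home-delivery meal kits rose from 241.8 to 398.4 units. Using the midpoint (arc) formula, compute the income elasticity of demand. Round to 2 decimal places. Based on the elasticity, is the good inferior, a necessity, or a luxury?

ΔQ = 398.4 − 241.8 = 156.6; midpoint Q̄ = (241.8 + 398.4)/2 = 320.1.
ΔI = 91060 − 71950 = 19110; midpoint Ī = (71950 + 91060)/2 = 81505.
η = (ΔQ/Q̄) ÷ (ΔI/Ī) = (156.6/320.1) ÷ (19110/81505) = 2.09.
η > 1 ⇒ luxury.

2.09 (luxury)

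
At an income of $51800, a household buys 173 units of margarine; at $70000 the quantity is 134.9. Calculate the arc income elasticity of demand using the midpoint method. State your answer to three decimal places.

-0.828

ΔQ = 134.9 − 173 = -38.1; midpoint Q̄ = (173 + 134.9)/2 = 153.95.
ΔI = 70000 − 51800 = 18200; midpoint Ī = (51800 + 70000)/2 = 60900.
η = (ΔQ/Q̄) ÷ (ΔI/Ī) = (-38.1/153.95) ÷ (18200/60900) = -0.828.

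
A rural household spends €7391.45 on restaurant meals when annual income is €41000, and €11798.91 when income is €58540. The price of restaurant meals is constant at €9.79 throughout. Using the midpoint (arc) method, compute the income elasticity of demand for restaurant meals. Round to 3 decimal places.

With a constant price, Q₁ = 7391.45/9.79 = 755.000 and Q₂ = 11798.91/9.79 = 1205.200 (equivalently, work directly with expenditure since P cancels).
Midpoint %ΔQ = (11798.91 − 7391.45)/9595.18 = 0.45934; midpoint %ΔI = (58540 − 41000)/49770 = 0.35242.
η = 0.45934 / 0.35242 = 1.303.

1.303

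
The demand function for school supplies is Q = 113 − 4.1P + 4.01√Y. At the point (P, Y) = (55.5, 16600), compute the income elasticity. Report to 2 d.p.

At P = 55.5, Y = 16600: Q = 402.102.
Holding P constant, ∂Q/∂Y = 4.01/(2√Y) = 0.0155618.
η_Y = (∂Q/∂Y)·(Y/Q) = 0.0155618 × (16600/402.102) = 0.64.

0.64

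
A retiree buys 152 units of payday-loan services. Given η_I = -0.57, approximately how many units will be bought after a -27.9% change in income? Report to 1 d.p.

176.2

%ΔQ ≈ η × %ΔI = -0.57 × (-27.9%) = 15.903%.
New Q ≈ 152 × (1 + 0.15903) = 176.2.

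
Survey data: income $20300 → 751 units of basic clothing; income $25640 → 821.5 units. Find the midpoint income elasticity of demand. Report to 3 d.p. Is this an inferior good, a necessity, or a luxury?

ΔQ = 821.5 − 751 = 70.5; midpoint Q̄ = (751 + 821.5)/2 = 786.25.
ΔI = 25640 − 20300 = 5340; midpoint Ī = (20300 + 25640)/2 = 22970.
η = (ΔQ/Q̄) ÷ (ΔI/Ī) = (70.5/786.25) ÷ (5340/22970) = 0.386.
0 < η < 1 ⇒ necessity.

0.386 (necessity)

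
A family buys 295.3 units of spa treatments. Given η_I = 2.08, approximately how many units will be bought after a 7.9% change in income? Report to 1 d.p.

%ΔQ ≈ η × %ΔI = 2.08 × 7.9% = 16.432%.
New Q ≈ 295.3 × (1 + 0.16432) = 343.8.

343.8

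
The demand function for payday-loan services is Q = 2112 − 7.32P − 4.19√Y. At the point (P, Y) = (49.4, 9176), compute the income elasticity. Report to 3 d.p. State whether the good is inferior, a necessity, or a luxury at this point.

-0.149 (inferior good)

At P = 49.4, Y = 9176: Q = 1349.026.
Holding P constant, ∂Q/∂Y = -4.19/(2√Y) = -0.0218704.
η_Y = (∂Q/∂Y)·(Y/Q) = -0.0218704 × (9176/1349.026) = -0.149.
Since η < 0, this is an inferior good.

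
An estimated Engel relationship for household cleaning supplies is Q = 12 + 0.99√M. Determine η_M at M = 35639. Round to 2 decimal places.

0.47

At M = 35639: Q = 198.895.
dQ/dM = 0.99/(2√M) = 0.00262206 at this income.
η = (dQ/dM)·(M/Q) = 0.00262206 × (35639/198.895) = 0.47.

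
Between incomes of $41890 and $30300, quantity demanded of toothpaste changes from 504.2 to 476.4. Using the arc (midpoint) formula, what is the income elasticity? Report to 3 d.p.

0.177

ΔQ = 476.4 − 504.2 = -27.8; midpoint Q̄ = (504.2 + 476.4)/2 = 490.3.
ΔI = 30300 − 41890 = -11590; midpoint Ī = (41890 + 30300)/2 = 36095.
η = (ΔQ/Q̄) ÷ (ΔI/Ī) = (-27.8/490.3) ÷ (-11590/36095) = 0.177.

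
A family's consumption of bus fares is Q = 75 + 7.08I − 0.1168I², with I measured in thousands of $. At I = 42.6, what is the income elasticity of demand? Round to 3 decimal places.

At I = 42.6: Q = 164.6440.
dQ/dI = 7.08 − 0.2336I = -2.87136.
η = (dQ/dI)·(I/Q) = -2.87136 × (42.6/164.6440) = -0.743.

-0.743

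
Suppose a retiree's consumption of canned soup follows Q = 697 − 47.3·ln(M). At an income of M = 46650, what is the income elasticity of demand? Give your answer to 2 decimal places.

-0.25

At M = 46650: Q = 188.505.
dQ/dM = -47.3/M = -0.00101393 at this income.
η = (dQ/dM)·(M/Q) = -0.00101393 × (46650/188.505) = -0.25.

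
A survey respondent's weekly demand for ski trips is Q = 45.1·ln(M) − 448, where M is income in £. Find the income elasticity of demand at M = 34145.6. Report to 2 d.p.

At M = 34145.6: Q = 22.771.
dQ/dM = 45.1/M = 0.00132081 at this income.
η = (dQ/dM)·(M/Q) = 0.00132081 × (34145.6/22.771) = 1.98.

1.98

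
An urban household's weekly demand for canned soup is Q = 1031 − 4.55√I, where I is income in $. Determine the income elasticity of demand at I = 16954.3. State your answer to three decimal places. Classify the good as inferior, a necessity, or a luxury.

-0.675 (inferior good)

At I = 16954.3: Q = 438.551.
dQ/dI = -4.55/(2√I) = -0.017472 at this income.
η = (dQ/dI)·(I/Q) = -0.017472 × (16954.3/438.551) = -0.675.
Since η < 0, the good is an inferior good.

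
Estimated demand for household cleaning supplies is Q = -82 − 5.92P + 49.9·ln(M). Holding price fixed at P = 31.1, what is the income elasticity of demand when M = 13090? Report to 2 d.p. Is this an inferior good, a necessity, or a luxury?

0.24 (necessity)

At P = 31.1, M = 13090: Q = 206.920.
Holding P constant, ∂Q/∂M = 49.9/M = 0.00381207.
η_M = (∂Q/∂M)·(M/Q) = 0.00381207 × (13090/206.920) = 0.24.
Since 0 < η < 1, this is a necessity.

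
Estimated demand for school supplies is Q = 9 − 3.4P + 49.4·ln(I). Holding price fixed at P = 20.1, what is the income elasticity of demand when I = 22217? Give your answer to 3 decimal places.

0.114

At P = 20.1, I = 22217: Q = 435.085.
Holding P constant, ∂Q/∂I = 49.4/I = 0.00222352.
η_I = (∂Q/∂I)·(I/Q) = 0.00222352 × (22217/435.085) = 0.114.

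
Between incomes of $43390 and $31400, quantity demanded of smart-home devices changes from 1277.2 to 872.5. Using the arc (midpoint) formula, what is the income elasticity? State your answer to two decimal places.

1.17

ΔQ = 872.5 − 1277.2 = -404.7; midpoint Q̄ = (1277.2 + 872.5)/2 = 1074.85.
ΔI = 31400 − 43390 = -11990; midpoint Ī = (43390 + 31400)/2 = 37395.
η = (ΔQ/Q̄) ÷ (ΔI/Ī) = (-404.7/1074.85) ÷ (-11990/37395) = 1.17.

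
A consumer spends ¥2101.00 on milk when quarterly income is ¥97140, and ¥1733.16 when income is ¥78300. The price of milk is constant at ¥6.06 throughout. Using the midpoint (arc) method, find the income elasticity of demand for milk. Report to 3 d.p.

With a constant price, Q₁ = 2101.00/6.06 = 346.700 and Q₂ = 1733.16/6.06 = 286.000 (equivalently, work directly with expenditure since P cancels).
Midpoint %ΔQ = (1733.16 − 2101.00)/1917.08 = -0.19188; midpoint %ΔI = (78300 − 97140)/87720 = -0.21477.
η = -0.19188 / -0.21477 = 0.893.

0.893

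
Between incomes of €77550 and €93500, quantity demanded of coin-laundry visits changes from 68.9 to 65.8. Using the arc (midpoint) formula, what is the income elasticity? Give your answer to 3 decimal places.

-0.247

ΔQ = 65.8 − 68.9 = -3.1; midpoint Q̄ = (68.9 + 65.8)/2 = 67.35.
ΔI = 93500 − 77550 = 15950; midpoint Ī = (77550 + 93500)/2 = 85525.
η = (ΔQ/Q̄) ÷ (ΔI/Ī) = (-3.1/67.35) ÷ (15950/85525) = -0.247.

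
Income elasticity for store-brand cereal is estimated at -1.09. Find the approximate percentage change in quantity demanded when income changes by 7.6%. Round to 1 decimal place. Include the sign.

%ΔQ ≈ η × %ΔI = -1.09 × 7.6% = -8.3%.

-8.3%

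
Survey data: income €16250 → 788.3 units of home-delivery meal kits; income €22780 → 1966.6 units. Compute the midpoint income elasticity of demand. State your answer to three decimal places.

ΔQ = 1966.6 − 788.3 = 1178.3; midpoint Q̄ = (788.3 + 1966.6)/2 = 1377.45.
ΔI = 22780 − 16250 = 6530; midpoint Ī = (16250 + 22780)/2 = 19515.
η = (ΔQ/Q̄) ÷ (ΔI/Ī) = (1178.3/1377.45) ÷ (6530/19515) = 2.556.

2.556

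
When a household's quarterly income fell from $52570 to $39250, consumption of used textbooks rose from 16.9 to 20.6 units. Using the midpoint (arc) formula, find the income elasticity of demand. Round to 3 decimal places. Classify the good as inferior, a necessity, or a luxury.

-0.680 (inferior good)

ΔQ = 20.6 − 16.9 = 3.7; midpoint Q̄ = (16.9 + 20.6)/2 = 18.75.
ΔI = 39250 − 52570 = -13320; midpoint Ī = (52570 + 39250)/2 = 45910.
η = (ΔQ/Q̄) ÷ (ΔI/Ī) = (3.7/18.75) ÷ (-13320/45910) = -0.680.
η < 0 ⇒ inferior good.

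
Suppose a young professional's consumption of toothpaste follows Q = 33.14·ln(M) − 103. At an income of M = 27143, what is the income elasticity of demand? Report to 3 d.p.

0.141

At M = 27143: Q = 235.322.
dQ/dM = 33.14/M = 0.00122094 at this income.
η = (dQ/dM)·(M/Q) = 0.00122094 × (27143/235.322) = 0.141.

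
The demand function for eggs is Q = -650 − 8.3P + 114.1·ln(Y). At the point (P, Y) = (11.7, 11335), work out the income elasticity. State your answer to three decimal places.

0.359

At P = 11.7, Y = 11335: Q = 318.088.
Holding P constant, ∂Q/∂Y = 114.1/Y = 0.0100662.
η_Y = (∂Q/∂Y)·(Y/Q) = 0.0100662 × (11335/318.088) = 0.359.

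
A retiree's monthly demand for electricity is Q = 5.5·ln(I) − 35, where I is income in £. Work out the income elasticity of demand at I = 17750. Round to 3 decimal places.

0.292

At I = 17750: Q = 18.813.
dQ/dI = 5.5/I = 0.000309859 at this income.
η = (dQ/dI)·(I/Q) = 0.000309859 × (17750/18.813) = 0.292.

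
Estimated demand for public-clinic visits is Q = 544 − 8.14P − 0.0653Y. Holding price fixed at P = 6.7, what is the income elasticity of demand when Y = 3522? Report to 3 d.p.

-0.886

At P = 6.7, Y = 3522: Q = 259.475.
Holding P constant, ∂Q/∂Y = −0.0653.
η_Y = (∂Q/∂Y)·(Y/Q) = -0.0653 × (3522/259.475) = -0.886.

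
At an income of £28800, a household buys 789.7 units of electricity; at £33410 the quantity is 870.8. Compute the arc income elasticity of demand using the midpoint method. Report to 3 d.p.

0.659

ΔQ = 870.8 − 789.7 = 81.1; midpoint Q̄ = (789.7 + 870.8)/2 = 830.25.
ΔI = 33410 − 28800 = 4610; midpoint Ī = (28800 + 33410)/2 = 31105.
η = (ΔQ/Q̄) ÷ (ΔI/Ī) = (81.1/830.25) ÷ (4610/31105) = 0.659.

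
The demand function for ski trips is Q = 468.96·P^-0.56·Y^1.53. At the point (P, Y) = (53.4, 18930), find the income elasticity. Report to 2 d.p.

1.53

For a multiplicative demand Q = A·P^α·Y^β, the income elasticity is β everywhere.
Here β = 1.53, so η = 1.53.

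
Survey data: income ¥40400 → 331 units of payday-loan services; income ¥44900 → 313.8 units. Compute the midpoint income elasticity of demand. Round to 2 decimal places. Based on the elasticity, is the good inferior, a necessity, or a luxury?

-0.51 (inferior good)

ΔQ = 313.8 − 331 = -17.2; midpoint Q̄ = (331 + 313.8)/2 = 322.4.
ΔI = 44900 − 40400 = 4500; midpoint Ī = (40400 + 44900)/2 = 42650.
η = (ΔQ/Q̄) ÷ (ΔI/Ī) = (-17.2/322.4) ÷ (4500/42650) = -0.51.
η < 0 ⇒ inferior good.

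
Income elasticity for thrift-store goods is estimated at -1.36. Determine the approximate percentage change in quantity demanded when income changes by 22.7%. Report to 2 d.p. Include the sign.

%ΔQ ≈ η × %ΔI = -1.36 × 22.7% = -30.87%.

-30.87%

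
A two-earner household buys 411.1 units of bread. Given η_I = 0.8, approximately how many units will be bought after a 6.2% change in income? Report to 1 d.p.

%ΔQ ≈ η × %ΔI = 0.8 × 6.2% = 4.96%.
New Q ≈ 411.1 × (1 + 0.0496) = 431.5.

431.5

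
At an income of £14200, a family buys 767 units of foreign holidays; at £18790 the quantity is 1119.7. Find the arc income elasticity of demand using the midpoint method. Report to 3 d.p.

ΔQ = 1119.7 − 767 = 352.7; midpoint Q̄ = (767 + 1119.7)/2 = 943.35.
ΔI = 18790 − 14200 = 4590; midpoint Ī = (14200 + 18790)/2 = 16495.
η = (ΔQ/Q̄) ÷ (ΔI/Ī) = (352.7/943.35) ÷ (4590/16495) = 1.344.

1.344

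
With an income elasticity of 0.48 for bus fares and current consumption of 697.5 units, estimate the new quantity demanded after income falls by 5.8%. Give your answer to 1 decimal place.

678.1

%ΔQ ≈ η × %ΔI = 0.48 × (-5.8%) = -2.784%.
New Q ≈ 697.5 × (1 − 0.02784) = 678.1.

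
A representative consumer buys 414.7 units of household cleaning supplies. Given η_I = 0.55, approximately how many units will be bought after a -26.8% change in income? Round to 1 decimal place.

353.6

%ΔQ ≈ η × %ΔI = 0.55 × (-26.8%) = -14.74%.
New Q ≈ 414.7 × (1 − 0.1474) = 353.6.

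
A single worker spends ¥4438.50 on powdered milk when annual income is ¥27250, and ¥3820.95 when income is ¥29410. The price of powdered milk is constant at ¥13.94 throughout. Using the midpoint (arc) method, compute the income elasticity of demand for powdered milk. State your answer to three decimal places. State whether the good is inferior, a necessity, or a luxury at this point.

With a constant price, Q₁ = 4438.50/13.94 = 318.400 and Q₂ = 3820.95/13.94 = 274.100 (equivalently, work directly with expenditure since P cancels).
Midpoint %ΔQ = (3820.95 − 4438.50)/4129.73 = -0.14954; midpoint %ΔI = (29410 − 27250)/28330 = 0.07624.
η = -0.14954 / 0.07624 = -1.961.
η < 0 ⇒ inferior good.

-1.961 (inferior good)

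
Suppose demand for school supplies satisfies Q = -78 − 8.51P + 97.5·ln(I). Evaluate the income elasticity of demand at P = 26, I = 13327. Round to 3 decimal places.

At P = 26, I = 13327: Q = 626.751.
Holding P constant, ∂Q/∂I = 97.5/I = 0.00731598.
η_I = (∂Q/∂I)·(I/Q) = 0.00731598 × (13327/626.751) = 0.156.

0.156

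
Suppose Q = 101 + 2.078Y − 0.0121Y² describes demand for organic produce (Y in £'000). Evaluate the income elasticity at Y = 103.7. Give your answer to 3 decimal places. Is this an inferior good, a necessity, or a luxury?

-0.240 (inferior good)

At Y = 103.7: Q = 186.3690.
dQ/dY = 2.078 − 0.0242Y = -0.43154.
η = (dQ/dY)·(Y/Q) = -0.43154 × (103.7/186.3690) = -0.240.
η < 0 ⇒ inferior good.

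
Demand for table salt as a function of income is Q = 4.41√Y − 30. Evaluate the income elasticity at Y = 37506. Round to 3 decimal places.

0.518

At Y = 37506: Q = 824.061.
dQ/dY = 4.41/(2√Y) = 0.0113857 at this income.
η = (dQ/dY)·(Y/Q) = 0.0113857 × (37506/824.061) = 0.518.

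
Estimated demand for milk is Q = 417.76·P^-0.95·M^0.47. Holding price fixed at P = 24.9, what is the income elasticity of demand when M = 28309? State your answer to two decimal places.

0.47

For a multiplicative demand Q = A·P^α·M^β, the income elasticity is β everywhere.
Here β = 0.47, so η = 0.47.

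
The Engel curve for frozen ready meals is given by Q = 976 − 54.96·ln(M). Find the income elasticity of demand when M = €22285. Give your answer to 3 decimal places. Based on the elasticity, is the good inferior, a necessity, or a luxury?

-0.129 (inferior good)

At M = 22285: Q = 425.759.
dQ/dM = -54.96/M = -0.00246623 at this income.
η = (dQ/dM)·(M/Q) = -0.00246623 × (22285/425.759) = -0.129.
Since η < 0, the good is an inferior good.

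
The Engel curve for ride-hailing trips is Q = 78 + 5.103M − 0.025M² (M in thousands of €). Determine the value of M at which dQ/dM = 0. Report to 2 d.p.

102.06

dQ/dM = 5.103 − 0.05M.
The good is inferior where dQ/dM < 0. Setting dQ/dM = 0 gives M = 5.103 / 0.05 = 102.06.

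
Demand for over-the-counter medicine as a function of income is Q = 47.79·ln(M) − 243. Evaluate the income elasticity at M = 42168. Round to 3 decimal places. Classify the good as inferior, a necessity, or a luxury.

0.180 (necessity)

At M = 42168: Q = 265.936.
dQ/dM = 47.79/M = 0.00113332 at this income.
η = (dQ/dM)·(M/Q) = 0.00113332 × (42168/265.936) = 0.180.
Since 0 < η < 1, the good is a necessity.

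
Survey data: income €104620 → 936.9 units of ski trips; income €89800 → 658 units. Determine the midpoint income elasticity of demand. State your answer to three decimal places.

2.294

ΔQ = 658 − 936.9 = -278.9; midpoint Q̄ = (936.9 + 658)/2 = 797.45.
ΔI = 89800 − 104620 = -14820; midpoint Ī = (104620 + 89800)/2 = 97210.
η = (ΔQ/Q̄) ÷ (ΔI/Ī) = (-278.9/797.45) ÷ (-14820/97210) = 2.294.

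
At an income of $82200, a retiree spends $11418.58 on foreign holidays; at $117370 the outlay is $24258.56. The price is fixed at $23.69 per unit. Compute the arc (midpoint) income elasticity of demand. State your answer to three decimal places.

With a constant price, Q₁ = 11418.58/23.69 = 482.000 and Q₂ = 24258.56/23.69 = 1024.000 (equivalently, work directly with expenditure since P cancels).
Midpoint %ΔQ = (24258.56 − 11418.58)/17838.57 = 0.71979; midpoint %ΔI = (117370 − 82200)/99785 = 0.35246.
η = 0.71979 / 0.35246 = 2.042.

2.042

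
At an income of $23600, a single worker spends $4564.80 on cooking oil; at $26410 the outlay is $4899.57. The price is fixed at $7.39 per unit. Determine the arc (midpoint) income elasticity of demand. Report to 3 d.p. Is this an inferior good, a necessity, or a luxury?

With a constant price, Q₁ = 4564.80/7.39 = 617.700 and Q₂ = 4899.57/7.39 = 663.000 (equivalently, work directly with expenditure since P cancels).
Midpoint %ΔQ = (4899.57 − 4564.80)/4732.18 = 0.07074; midpoint %ΔI = (26410 − 23600)/25005 = 0.11238.
η = 0.07074 / 0.11238 = 0.630.
0 < η < 1 ⇒ necessity.

0.630 (necessity)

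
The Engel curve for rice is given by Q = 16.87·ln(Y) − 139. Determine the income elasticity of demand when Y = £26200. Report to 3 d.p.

At Y = 26200: Q = 32.627.
dQ/dY = 16.87/Y = 0.000643893 at this income.
η = (dQ/dY)·(Y/Q) = 0.000643893 × (26200/32.627) = 0.517.

0.517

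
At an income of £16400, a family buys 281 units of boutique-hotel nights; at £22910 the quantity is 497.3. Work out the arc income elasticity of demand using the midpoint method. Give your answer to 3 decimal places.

ΔQ = 497.3 − 281 = 216.3; midpoint Q̄ = (281 + 497.3)/2 = 389.15.
ΔI = 22910 − 16400 = 6510; midpoint Ī = (16400 + 22910)/2 = 19655.
η = (ΔQ/Q̄) ÷ (ΔI/Ī) = (216.3/389.15) ÷ (6510/19655) = 1.678.

1.678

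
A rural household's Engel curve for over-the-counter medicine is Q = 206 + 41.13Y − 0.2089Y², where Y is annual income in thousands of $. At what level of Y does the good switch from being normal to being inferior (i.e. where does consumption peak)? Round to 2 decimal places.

dQ/dY = 41.13 − 0.4178Y.
The good is inferior where dQ/dY < 0. Setting dQ/dY = 0 gives Y = 41.13 / 0.4178 = 98.44.

98.44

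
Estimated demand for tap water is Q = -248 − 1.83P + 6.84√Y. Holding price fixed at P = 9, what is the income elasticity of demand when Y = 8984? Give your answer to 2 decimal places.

0.84

At P = 9, Y = 8984: Q = 383.852.
Holding P constant, ∂Q/∂Y = 6.84/(2√Y) = 0.0360821.
η_Y = (∂Q/∂Y)·(Y/Q) = 0.0360821 × (8984/383.852) = 0.84.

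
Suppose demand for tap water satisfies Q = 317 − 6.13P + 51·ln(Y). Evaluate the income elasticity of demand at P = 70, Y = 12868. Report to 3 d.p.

0.138

At P = 70, Y = 12868: Q = 370.487.
Holding P constant, ∂Q/∂Y = 51/Y = 0.00396332.
η_Y = (∂Q/∂Y)·(Y/Q) = 0.00396332 × (12868/370.487) = 0.138.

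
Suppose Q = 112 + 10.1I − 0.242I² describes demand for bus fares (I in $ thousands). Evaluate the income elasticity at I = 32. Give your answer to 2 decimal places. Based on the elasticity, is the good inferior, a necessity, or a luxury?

At I = 32: Q = 187.3920.
dQ/dI = 10.1 − 0.484I = -5.38800.
η = (dQ/dI)·(I/Q) = -5.38800 × (32/187.3920) = -0.92.
η < 0 ⇒ inferior good.

-0.92 (inferior good)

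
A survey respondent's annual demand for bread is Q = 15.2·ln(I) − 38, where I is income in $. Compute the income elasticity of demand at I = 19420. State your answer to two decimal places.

At I = 19420: Q = 112.086.
dQ/dI = 15.2/I = 0.000782698 at this income.
η = (dQ/dI)·(I/Q) = 0.000782698 × (19420/112.086) = 0.14.

0.14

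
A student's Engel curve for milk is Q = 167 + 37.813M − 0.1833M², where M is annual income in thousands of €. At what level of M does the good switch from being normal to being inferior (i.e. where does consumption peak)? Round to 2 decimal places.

dQ/dM = 37.813 − 0.3666M.
The good is inferior where dQ/dM < 0. Setting dQ/dM = 0 gives M = 37.813 / 0.3666 = 103.15.

103.15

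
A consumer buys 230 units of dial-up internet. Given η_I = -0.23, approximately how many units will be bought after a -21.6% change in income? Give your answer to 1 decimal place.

%ΔQ ≈ η × %ΔI = -0.23 × (-21.6%) = 4.968%.
New Q ≈ 230 × (1 + 0.04968) = 241.4.

241.4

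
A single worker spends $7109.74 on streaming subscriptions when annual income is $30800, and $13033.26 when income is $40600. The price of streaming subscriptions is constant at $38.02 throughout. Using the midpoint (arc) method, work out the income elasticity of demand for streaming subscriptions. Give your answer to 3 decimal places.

2.143

With a constant price, Q₁ = 7109.74/38.02 = 187.000 and Q₂ = 13033.26/38.02 = 342.800 (equivalently, work directly with expenditure since P cancels).
Midpoint %ΔQ = (13033.26 − 7109.74)/10071.50 = 0.58815; midpoint %ΔI = (40600 − 30800)/35700 = 0.27451.
η = 0.58815 / 0.27451 = 2.143.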